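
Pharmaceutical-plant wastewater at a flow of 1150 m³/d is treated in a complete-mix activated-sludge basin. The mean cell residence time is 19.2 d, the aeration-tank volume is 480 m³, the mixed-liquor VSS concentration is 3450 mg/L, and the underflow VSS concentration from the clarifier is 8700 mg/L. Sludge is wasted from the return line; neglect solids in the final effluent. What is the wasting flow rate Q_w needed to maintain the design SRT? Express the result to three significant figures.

θ_c = V·X/(Q_w·X_r) when wasting from the recycle, so Q_w = V·X/(θ_c·X_r) = 480.0 × 3450 / (19.2 × 8700) = 9.914 m³/d.

Q_w ≈ 9.91 m³/d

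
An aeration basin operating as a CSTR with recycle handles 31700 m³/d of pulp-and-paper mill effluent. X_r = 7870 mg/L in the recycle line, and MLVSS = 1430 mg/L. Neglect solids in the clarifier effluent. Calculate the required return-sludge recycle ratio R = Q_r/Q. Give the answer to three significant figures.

Solids balance on the clarifier gives (1+R)X = R·X_r, so R = X/(X_r − X) = 1430 / (7870 − 1430) = 0.2220.

R ≈ 0.222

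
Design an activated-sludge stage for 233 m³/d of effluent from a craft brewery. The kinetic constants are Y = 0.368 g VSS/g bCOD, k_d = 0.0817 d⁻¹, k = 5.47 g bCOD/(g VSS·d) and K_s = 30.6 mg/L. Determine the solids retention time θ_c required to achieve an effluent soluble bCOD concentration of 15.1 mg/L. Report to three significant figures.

θ_c ≈ 1.71 d

Specific growth rate at S = 15.1 mg/L: μ = YkS/(K_s+S) = 0.368·5.47·15.1/(30.6+15.1) = 0.6651 d⁻¹.
Then 1/θ_c = μ − k_d = 0.6651 − 0.0817 = 0.5834 d⁻¹, giving θ_c = 1.714 d.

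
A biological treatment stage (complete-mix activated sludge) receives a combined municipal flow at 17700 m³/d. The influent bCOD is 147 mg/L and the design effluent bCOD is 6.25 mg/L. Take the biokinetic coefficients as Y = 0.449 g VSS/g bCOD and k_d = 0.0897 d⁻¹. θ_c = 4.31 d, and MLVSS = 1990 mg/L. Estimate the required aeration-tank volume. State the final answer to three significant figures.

Steady-state biomass mass balance: V·X·(1 + k_d·θ_c) = Y·Q·(S₀ − S)·θ_c, so V = 0.449 × 17700 × (147 − 6.25) × 4.31 / [1990 × (1 + 0.0897 × 4.31)] = 4.82×10^6 / 2759 = 1747 m³.

V ≈ 1750 m³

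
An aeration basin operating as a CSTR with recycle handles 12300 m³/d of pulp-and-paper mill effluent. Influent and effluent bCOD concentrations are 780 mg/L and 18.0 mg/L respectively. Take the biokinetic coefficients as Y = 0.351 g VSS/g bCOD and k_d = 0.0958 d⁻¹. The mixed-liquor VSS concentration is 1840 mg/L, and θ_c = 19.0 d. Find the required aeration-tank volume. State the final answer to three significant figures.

From the SRT design equation V = Y Q (S₀−S) θ_c / [X (1 + k_d θ_c)] = 0.351 × 12300 × (780 − 18.0) × 19.0 / [1840 × (1 + 0.0958 × 19.0)] = 6.25×10^7 / 5189 = 12045 m³.

V ≈ 12000 m³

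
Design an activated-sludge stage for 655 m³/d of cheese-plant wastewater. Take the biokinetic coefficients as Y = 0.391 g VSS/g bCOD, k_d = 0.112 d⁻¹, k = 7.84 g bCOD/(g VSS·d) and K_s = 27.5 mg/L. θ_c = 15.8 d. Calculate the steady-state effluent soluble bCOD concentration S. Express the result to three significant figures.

From the Monod/SRT balance for a CMAS, S = K_s·(1+k_d θ_c)/[θ_c·(Y k − k_d) − 1] = 27.5 × (1 + 0.112 × 15.8) / [15.8 × (0.391 × 7.84 − 0.112) − 1] = 76.16 / 45.66 = 1.668 mg/L.

S ≈ 1.67 mg/L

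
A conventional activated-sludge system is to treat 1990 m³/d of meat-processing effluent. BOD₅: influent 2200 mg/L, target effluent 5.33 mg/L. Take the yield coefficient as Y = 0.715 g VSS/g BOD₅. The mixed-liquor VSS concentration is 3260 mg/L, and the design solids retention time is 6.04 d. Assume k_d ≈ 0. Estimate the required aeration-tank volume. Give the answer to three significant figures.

With k_d = 0 the design equation reduces to V = Y Q (S₀−S) θ_c / X = 0.715 × 1990 × (2200 − 5.33) × 6.04 / 3260 = 5786 m³.

V ≈ 5790 m³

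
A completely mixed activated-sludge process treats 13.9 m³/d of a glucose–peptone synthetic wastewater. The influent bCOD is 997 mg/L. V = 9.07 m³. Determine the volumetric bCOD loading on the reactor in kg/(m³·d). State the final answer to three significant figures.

Volumetric loading L_v = Q·S₀ / V = 13.9 × 997 g/m³ / 9.070 m³ = 1528 g/(m³·d) = 1.528 kg bCOD/(m³·d).

L_v ≈ 1.53 kg bCOD/(m³·d)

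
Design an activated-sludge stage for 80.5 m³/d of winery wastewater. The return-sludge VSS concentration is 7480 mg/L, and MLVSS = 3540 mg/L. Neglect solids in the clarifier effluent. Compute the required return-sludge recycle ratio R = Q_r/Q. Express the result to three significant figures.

Solids balance on the clarifier gives (1+R)X = R·X_r, so R = X/(X_r − X) = 3540 / (7480 − 3540) = 0.8985.

R ≈ 0.898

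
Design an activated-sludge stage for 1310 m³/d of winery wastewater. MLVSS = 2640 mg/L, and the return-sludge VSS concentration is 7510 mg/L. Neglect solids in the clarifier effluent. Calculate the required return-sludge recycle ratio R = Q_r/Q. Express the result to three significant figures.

R ≈ 0.542

Mass balance around the secondary clarifier (neglecting effluent solids): R = X / (X_r − X) = 2640 / (7510 − 2640) = 0.5421.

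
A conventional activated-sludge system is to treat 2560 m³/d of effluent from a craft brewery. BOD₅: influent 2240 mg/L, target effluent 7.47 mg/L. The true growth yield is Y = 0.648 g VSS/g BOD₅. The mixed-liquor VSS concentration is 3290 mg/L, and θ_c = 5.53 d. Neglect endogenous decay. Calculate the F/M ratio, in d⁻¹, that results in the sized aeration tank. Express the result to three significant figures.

F/M ≈ 0.280 d⁻¹

Biomass mass balance (decay neglected): V·X = Y·Q·(S₀ − S)·θ_c, so V = 0.648 × 2560 × (2240 − 7.47) × 5.53 / 3290 = 6225 m³.
F/M = applied load / biomass = Q·S₀/(V·X) = 2560 × 2240 / (6225 × 3290) = 0.2800 d⁻¹.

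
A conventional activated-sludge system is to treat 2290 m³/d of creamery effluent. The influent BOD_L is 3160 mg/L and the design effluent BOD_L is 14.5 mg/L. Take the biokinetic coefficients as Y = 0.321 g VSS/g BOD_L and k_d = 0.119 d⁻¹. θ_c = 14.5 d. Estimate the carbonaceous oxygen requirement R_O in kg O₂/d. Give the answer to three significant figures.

R_O ≈ 6000 kg O₂/d

Y_obs = Y / (1 + k_d θ_c) = 0.321 / (1 + 0.119 × 14.5) = 0.321 / 2.725 = 0.1178.
Q·(S₀ − S) = 2290 × (3160 − 14.5) × 10⁻³ = 7203 kg/d removed.
Net sludge production P_X = 0.1178 × 7203 = 848.4 kg VSS/d.
R_O = Q·ΔS − 1.42 P_X = 7203 − 1205 = 5999 kg O₂/d.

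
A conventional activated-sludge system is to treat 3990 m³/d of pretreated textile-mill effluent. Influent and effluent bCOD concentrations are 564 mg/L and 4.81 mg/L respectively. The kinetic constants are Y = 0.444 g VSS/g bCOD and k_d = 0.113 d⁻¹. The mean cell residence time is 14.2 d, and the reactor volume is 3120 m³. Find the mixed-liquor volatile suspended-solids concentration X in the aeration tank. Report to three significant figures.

X ≈ 1730 mg/L

Solving the biomass balance for X: X = Y Q (S₀−S) θ_c / [V (1+k_d θ_c)] = 0.444 × 3990 × (564 − 4.81) × 14.2 / [3120 × (1 + 0.113 × 14.2)] = 1731 mg/L.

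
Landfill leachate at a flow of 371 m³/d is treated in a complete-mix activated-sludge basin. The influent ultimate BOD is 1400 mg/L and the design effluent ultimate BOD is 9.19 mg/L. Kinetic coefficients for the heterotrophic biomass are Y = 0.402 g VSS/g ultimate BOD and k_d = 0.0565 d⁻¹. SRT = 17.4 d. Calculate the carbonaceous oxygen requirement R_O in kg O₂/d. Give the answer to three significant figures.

R_O ≈ 367 kg O₂/d

Observed yield with endogenous decay: Y_obs = Y / (1 + k_d·θ_c) = 0.402 / (1 + 0.0565 × 17.4) = 0.402 / 1.983 = 0.2027 g VSS/g ultimate BOD.
Substrate removed = Q·(S₀ − S) = 371 m³/d × (1400 − 9.19) g/m³ = 5.16×10^5 g/d = 516.0 kg/d.
Biomass synthesised: P_X = Y_obs × 516.0 = 104.6 kg VSS/d.
R_O = Q·ΔS − 1.42 P_X = 516.0 − 148.5 = 367.5 kg O₂/d.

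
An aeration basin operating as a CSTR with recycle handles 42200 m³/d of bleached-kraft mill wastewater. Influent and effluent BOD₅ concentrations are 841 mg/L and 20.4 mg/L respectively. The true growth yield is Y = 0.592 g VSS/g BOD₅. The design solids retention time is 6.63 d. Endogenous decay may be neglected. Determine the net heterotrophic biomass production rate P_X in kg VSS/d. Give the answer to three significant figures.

P_X ≈ 20500 kg VSS/d

No decay correction is needed, so Y_obs = Y = 0.592.
Q·(S₀ − S) = 42200 × (841 − 20.4) × 10⁻³ = 34629 kg/d removed.
So the net sludge growth is P_X = 0.5920 × 34629 = 20501 kg VSS/d.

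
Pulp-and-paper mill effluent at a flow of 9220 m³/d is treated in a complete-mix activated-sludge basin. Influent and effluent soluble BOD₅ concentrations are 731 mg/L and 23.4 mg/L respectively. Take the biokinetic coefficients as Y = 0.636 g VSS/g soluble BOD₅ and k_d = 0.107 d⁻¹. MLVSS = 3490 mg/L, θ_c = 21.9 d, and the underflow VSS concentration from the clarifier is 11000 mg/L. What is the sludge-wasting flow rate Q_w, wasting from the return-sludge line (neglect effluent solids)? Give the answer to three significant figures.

Q_w ≈ 113 m³/d

From the SRT design equation V = Y Q (S₀−S) θ_c / [X (1 + k_d θ_c)] = 0.636 × 9220 × (731 − 23.4) × 21.9 / [3490 × (1 + 0.107 × 21.9)] = 9.09×10^7 / 11668 = 7788 m³.
Wasting from the return line (neglecting effluent solids): Q_w = V·X / (θ_c·X_r) = 7788 × 3490 / (21.9 × 11000) = 112.8 m³/d.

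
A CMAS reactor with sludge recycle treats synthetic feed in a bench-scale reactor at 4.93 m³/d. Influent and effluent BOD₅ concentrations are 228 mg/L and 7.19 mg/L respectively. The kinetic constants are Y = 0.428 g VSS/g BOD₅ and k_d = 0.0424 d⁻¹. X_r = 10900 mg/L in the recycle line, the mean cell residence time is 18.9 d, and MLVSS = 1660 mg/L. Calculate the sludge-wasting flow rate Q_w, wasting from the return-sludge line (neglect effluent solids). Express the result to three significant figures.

Q_w ≈ 0.0237 m³/d

Steady-state biomass mass balance: V·X·(1 + k_d·θ_c) = Y·Q·(S₀ − S)·θ_c, so V = 0.428 × 4.93 × (228 − 7.19) × 18.9 / [1660 × (1 + 0.0424 × 18.9)] = 8.81×10^3 / 2990 = 2.945 m³.
Q_w = (V·X)/(θ_c X_r) = 2.945 × 1660 / (18.9 × 10900) = 0.02373 m³/d.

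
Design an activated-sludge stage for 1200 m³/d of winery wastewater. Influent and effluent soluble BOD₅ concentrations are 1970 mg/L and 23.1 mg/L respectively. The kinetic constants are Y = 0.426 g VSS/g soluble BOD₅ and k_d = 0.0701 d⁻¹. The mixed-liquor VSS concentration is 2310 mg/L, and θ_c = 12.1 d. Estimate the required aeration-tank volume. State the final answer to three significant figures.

Rearranging the biomass balance for a CMAS with decay, V = Y·Q·ΔS·θ_c / [X·(1+k_d θ_c)] = 0.426 × 1200 × (1970 − 23.1) × 12.1 / [2310 × (1 + 0.0701 × 12.1)] = 1.2×10^7 / 4269 = 2821 m³.

V ≈ 2820 m³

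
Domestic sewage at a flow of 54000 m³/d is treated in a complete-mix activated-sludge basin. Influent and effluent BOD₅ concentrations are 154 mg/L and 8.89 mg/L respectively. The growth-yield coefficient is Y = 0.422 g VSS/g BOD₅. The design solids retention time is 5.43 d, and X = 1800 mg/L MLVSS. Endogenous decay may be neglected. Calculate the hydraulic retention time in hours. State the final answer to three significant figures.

τ ≈ 4.43 h

Biomass mass balance (decay neglected): V·X = Y·Q·(S₀ − S)·θ_c, so V = 0.422 × 54000 × (154 − 8.89) × 5.43 / 1800 = 9975 m³.
HRT = V/Q = 9975 m³ / 54000 m³·d⁻¹ = 0.1847 d × 24 = 4.434 h.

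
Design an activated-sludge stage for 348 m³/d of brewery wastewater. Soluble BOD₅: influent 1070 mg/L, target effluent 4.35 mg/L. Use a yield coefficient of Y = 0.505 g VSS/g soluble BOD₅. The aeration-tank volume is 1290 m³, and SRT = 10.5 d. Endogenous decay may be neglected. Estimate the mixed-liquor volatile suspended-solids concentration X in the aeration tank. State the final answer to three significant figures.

X ≈ 1520 mg/L

X = Y·Q·ΔS·θ_c / V = 0.505 × 348 × (1070 − 4.35) × 10.5 / 1290 = 1524 mg/L.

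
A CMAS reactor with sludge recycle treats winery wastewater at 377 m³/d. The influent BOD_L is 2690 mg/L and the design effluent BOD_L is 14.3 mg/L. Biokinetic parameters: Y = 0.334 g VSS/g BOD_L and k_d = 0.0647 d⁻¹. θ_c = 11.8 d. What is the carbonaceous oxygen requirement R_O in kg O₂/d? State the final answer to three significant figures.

R_O ≈ 737 kg O₂/d

The observed yield is Y_obs = Y/(1 + k_d·θ_c) = 0.334 / (1 + 0.0647 × 11.8) = 0.334 / 1.763 = 0.1894 g VSS per g BOD_L removed.
Q·(S₀ − S) = 377 × (2690 − 14.3) × 10⁻³ = 1009 kg/d removed.
Net sludge production P_X = 0.1894 × 1009 = 191.1 kg VSS/d.
R_O = Q·ΔS − 1.42 P_X = 1009 − 271.3 = 737.4 kg O₂/d.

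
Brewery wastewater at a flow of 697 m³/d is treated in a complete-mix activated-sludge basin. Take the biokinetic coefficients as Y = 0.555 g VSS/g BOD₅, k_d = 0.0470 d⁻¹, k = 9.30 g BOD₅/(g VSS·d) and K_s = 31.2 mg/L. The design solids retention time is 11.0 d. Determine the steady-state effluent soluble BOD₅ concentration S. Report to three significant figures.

S ≈ 0.857 mg/L

Effluent substrate depends only on kinetics and SRT: S = K_s(1 + k_d θ_c) / [θ_c(Yk − k_d) − 1] = 31.2 × (1 + 0.0470 × 11.0) / [11.0 × (0.555 × 9.30 − 0.0470) − 1] = 47.33 / 55.26 = 0.8565 mg/L.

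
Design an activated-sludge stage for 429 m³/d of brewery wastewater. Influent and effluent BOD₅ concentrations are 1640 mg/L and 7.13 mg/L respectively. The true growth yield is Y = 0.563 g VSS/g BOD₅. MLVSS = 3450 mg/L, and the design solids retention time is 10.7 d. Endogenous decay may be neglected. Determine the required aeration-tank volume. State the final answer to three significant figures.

V·X = Y·Q·ΔS·θ_c gives V = 0.563 × 429 × (1640 − 7.13) × 10.7 / 3450 = 1223 m³.

V ≈ 1220 m³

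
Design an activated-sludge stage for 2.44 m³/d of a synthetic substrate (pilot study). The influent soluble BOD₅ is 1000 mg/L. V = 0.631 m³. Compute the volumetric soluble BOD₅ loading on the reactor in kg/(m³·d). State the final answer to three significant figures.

L_v ≈ 3.87 kg soluble BOD₅/(m³·d)

L_v = Q S₀ / V = 2.44 × 1000 × 10⁻³ / 0.6310 = 3.867 kg/(m³·d).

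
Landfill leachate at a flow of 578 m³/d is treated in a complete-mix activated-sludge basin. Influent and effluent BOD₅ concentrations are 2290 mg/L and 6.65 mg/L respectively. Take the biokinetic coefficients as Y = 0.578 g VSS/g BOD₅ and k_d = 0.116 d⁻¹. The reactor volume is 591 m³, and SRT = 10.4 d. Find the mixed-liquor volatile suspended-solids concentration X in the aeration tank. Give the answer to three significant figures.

X ≈ 6080 mg/L

Solving the biomass balance for X: X = Y Q (S₀−S) θ_c / [V (1+k_d θ_c)] = 0.578 × 578 × (2290 − 6.65) × 10.4 / [591 × (1 + 0.116 × 10.4)] = 6084 mg/L.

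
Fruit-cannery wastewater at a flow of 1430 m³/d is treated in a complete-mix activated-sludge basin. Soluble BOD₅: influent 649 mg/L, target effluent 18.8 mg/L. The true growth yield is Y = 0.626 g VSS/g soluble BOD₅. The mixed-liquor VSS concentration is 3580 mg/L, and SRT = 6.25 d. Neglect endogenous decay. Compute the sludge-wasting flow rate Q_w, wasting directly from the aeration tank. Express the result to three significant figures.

Q_w ≈ 158 m³/d

With k_d = 0 the design equation reduces to V = Y Q (S₀−S) θ_c / X = 0.626 × 1430 × (649 − 18.8) × 6.25 / 3580 = 984.9 m³.
Wasting from the aeration tank: Q_w = V / θ_c = 984.9 / 6.25 = 157.6 m³/d.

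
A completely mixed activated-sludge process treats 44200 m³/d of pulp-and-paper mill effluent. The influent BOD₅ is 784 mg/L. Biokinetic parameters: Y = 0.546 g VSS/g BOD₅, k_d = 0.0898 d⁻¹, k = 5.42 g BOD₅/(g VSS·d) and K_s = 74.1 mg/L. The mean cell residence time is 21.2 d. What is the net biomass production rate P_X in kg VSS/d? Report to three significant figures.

For a completely mixed reactor with recycle the Lawrence–McCarty relation gives S = K_s·(1 + k_d·θ_c) / [θ_c·(Y·k − k_d) − 1] = 74.1 × (1 + 0.0898 × 21.2) / [21.2 × (0.546 × 5.42 − 0.0898) − 1] = 215.2 / 59.83 = 3.596 mg/L.
Observed yield with endogenous decay: Y_obs = Y / (1 + k_d·θ_c) = 0.546 / (1 + 0.0898 × 21.2) = 0.546 / 2.904 = 0.1880 g VSS/g BOD₅.
Mass of BOD₅ removed per day: Q(S₀ − S) = 44200 × 780.4 g/m³ = 34494 kg/d.
So the net sludge growth is P_X = 0.1880 × 34494 = 6486 kg VSS/d.

P_X ≈ 6490 kg VSS/d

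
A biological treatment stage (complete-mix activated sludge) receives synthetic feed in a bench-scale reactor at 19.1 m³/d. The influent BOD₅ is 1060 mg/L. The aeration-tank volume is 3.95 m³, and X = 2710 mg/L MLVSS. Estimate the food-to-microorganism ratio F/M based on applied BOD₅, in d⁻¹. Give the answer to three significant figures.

F/M ≈ 1.89 d⁻¹

F/M = Q·S₀ / (V·X) = 19.1 × 1060 / (3.950 × 2710) = 1.891 g BOD₅·(g VSS·d)⁻¹.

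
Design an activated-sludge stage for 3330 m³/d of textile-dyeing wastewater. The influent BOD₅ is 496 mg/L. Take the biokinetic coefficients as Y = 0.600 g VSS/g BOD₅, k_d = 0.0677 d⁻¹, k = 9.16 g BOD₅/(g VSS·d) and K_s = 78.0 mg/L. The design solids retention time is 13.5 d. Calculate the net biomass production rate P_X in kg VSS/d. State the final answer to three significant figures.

P_X ≈ 516 kg VSS/d

From the Monod/SRT balance for a CMAS, S = K_s·(1+k_d θ_c)/[θ_c·(Y k − k_d) − 1] = 78.0 × (1 + 0.0677 × 13.5) / [13.5 × (0.600 × 9.16 − 0.0677) − 1] = 149.3 / 72.28 = 2.065 mg/L.
Observed yield with endogenous decay: Y_obs = Y / (1 + k_d·θ_c) = 0.600 / (1 + 0.0677 × 13.5) = 0.600 / 1.914 = 0.3135 g VSS/g BOD₅.
Mass of BOD₅ removed per day: Q(S₀ − S) = 3330 × 493.9 g/m³ = 1645 kg/d.
So the net sludge growth is P_X = 0.3135 × 1645 = 515.6 kg VSS/d.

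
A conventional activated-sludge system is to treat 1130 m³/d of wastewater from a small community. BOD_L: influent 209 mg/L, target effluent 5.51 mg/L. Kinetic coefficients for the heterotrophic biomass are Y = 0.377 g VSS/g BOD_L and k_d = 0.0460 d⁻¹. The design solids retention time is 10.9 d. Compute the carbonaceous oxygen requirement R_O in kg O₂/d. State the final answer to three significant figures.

R_O ≈ 148 kg O₂/d

The observed yield is Y_obs = Y/(1 + k_d·θ_c) = 0.377 / (1 + 0.0460 × 10.9) = 0.377 / 1.501 = 0.2511 g VSS per g BOD_L removed.
Q·(S₀ − S) = 1130 × (209 − 5.51) × 10⁻³ = 229.9 kg/d removed.
P_X = Y_obs·Q·(S₀ − S) = 0.2511 × 229.9 = 57.74 kg VSS/d.
R_O = Q·(S₀ − S) − 1.42·P_X = 229.9 − 1.42 × 57.74 = 148.0 kg O₂/d.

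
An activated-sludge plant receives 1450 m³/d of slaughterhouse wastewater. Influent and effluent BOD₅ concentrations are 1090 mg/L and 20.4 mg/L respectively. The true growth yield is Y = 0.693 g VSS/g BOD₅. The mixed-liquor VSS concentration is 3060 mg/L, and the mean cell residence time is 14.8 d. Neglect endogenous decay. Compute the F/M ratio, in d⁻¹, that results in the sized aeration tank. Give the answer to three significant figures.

F/M ≈ 0.0994 d⁻¹

With k_d = 0 the design equation reduces to V = Y Q (S₀−S) θ_c / X = 0.693 × 1450 × (1090 − 20.4) × 14.8 / 3060 = 5198 m³.
Food-to-microorganism ratio F/M = Q S₀ / (V X) = 1450 × 1090 / (5198 × 3060) = 0.09936 d⁻¹.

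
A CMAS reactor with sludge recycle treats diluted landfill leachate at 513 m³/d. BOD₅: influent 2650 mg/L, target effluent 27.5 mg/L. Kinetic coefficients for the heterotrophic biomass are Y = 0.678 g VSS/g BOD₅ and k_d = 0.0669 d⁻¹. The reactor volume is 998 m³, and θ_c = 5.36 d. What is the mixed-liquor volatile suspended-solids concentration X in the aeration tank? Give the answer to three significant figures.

X = Y·Q·ΔS·θ_c / [V·(1 + k_d θ_c)] = 0.678 × 513 × (2650 − 27.5) × 5.36 / [998 × (1 + 0.0669 × 5.36)] = 3606 mg/L.

X ≈ 3610 mg/L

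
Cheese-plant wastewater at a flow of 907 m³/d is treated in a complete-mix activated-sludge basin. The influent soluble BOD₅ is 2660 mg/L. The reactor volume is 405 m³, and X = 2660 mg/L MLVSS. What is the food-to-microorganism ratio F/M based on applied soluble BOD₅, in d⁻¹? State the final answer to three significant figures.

Food-to-microorganism ratio F/M = Q S₀ / (V X) = 907 × 2660 / (405.0 × 2660) = 2.240 d⁻¹.

F/M ≈ 2.24 d⁻¹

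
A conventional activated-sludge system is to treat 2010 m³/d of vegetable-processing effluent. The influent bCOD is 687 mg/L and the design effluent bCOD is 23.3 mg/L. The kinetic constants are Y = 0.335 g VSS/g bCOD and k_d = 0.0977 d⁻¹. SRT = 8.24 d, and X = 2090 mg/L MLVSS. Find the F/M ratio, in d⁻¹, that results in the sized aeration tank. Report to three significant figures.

F/M ≈ 0.677 d⁻¹

From the SRT design equation V = Y Q (S₀−S) θ_c / [X (1 + k_d θ_c)] = 0.335 × 2010 × (687 − 23.3) × 8.24 / [2090 × (1 + 0.0977 × 8.24)] = 3.68×10^6 / 3773 = 976.1 m³.
F/M = applied load / biomass = Q·S₀/(V·X) = 2010 × 687 / (976.1 × 2090) = 0.6769 d⁻¹.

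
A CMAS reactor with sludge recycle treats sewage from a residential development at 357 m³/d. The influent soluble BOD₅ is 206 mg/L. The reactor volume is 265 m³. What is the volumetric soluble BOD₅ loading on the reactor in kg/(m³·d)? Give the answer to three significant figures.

Applied soluble BOD₅ load per unit volume = Q·S₀/V = (357 × 206/1000)/265.0 = 0.2775 kg soluble BOD₅·m⁻³·d⁻¹.

L_v ≈ 0.278 kg soluble BOD₅/(m³·d)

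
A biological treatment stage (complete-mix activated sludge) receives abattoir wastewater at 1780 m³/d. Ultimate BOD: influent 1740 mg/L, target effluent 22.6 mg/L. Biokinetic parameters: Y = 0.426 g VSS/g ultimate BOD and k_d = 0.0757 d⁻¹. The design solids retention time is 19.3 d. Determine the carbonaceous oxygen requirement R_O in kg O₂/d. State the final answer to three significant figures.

Observed yield with endogenous decay: Y_obs = Y / (1 + k_d·θ_c) = 0.426 / (1 + 0.0757 × 19.3) = 0.426 / 2.461 = 0.1731 g VSS/g ultimate BOD.
Mass of ultimate BOD removed per day: Q(S₀ − S) = 1780 × 1717 g/m³ = 3057 kg/d.
Net sludge production P_X = 0.1731 × 3057 = 529.2 kg VSS/d.
R_O = Q·ΔS − 1.42 P_X = 3057 − 751.4 = 2306 kg O₂/d.

R_O ≈ 2310 kg O₂/d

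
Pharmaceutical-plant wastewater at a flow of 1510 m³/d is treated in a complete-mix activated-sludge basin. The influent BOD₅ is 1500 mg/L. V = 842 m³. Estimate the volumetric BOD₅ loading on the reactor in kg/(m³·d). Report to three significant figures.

L_v = Q S₀ / V = 1510 × 1500 × 10⁻³ / 842.0 = 2.690 kg/(m³·d).

L_v ≈ 2.69 kg BOD₅/(m³·d)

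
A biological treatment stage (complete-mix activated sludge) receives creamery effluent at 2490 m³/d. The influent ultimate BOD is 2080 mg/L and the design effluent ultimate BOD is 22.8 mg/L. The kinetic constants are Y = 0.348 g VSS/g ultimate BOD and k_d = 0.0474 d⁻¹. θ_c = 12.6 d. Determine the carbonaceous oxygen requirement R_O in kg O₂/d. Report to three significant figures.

Y_obs = Y / (1 + k_d θ_c) = 0.348 / (1 + 0.0474 × 12.6) = 0.348 / 1.597 = 0.2179.
Mass of ultimate BOD removed per day: Q(S₀ − S) = 2490 × 2057 g/m³ = 5122 kg/d.
Biomass synthesised: P_X = Y_obs × 5122 = 1116 kg VSS/d.
R_O = Q·ΔS − 1.42 P_X = 5122 − 1585 = 3538 kg O₂/d.

R_O ≈ 3540 kg O₂/d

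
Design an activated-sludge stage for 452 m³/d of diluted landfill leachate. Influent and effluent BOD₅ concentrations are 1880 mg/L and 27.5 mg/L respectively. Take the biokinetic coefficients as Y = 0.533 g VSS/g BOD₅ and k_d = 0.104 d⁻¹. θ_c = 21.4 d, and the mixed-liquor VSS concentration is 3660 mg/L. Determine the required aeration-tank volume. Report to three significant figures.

V ≈ 809 m³

Rearranging the biomass balance for a CMAS with decay, V = Y·Q·ΔS·θ_c / [X·(1+k_d θ_c)] = 0.533 × 452 × (1880 − 27.5) × 21.4 / [3660 × (1 + 0.104 × 21.4)] = 9.55×10^6 / 11806 = 809.0 m³.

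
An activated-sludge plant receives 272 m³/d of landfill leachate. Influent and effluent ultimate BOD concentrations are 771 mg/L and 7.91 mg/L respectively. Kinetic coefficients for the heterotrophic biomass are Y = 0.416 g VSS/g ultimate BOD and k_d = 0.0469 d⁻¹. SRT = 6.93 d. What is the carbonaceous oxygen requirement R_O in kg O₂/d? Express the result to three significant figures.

The observed yield is Y_obs = Y/(1 + k_d·θ_c) = 0.416 / (1 + 0.0469 × 6.93) = 0.416 / 1.325 = 0.3140 g VSS per g ultimate BOD removed.
Q·(S₀ − S) = 272 × (771 − 7.91) × 10⁻³ = 207.6 kg/d removed.
Net sludge production P_X = 0.3140 × 207.6 = 65.17 kg VSS/d.
R_O = Q·ΔS − 1.42 P_X = 207.6 − 92.53 = 115.0 kg O₂/d.

R_O ≈ 115 kg O₂/d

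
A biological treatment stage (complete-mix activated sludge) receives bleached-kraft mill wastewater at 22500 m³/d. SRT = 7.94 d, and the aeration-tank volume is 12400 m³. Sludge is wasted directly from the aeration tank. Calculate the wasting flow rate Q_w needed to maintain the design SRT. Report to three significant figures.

With mixed-liquor wasting, θ_c = V/Q_w, so Q_w = V/θ_c = 12400/7.94 = 1562 m³/d.

Q_w ≈ 1560 m³/d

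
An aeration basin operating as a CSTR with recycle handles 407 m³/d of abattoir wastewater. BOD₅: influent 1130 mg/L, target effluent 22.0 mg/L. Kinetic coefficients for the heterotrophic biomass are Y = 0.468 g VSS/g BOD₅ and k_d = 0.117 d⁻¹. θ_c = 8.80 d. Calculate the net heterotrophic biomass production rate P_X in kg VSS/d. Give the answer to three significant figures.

The observed yield is Y_obs = Y/(1 + k_d·θ_c) = 0.468 / (1 + 0.117 × 8.80) = 0.468 / 2.030 = 0.2306 g VSS per g BOD₅ removed.
Mass of BOD₅ removed per day: Q(S₀ − S) = 407 × 1108 g/m³ = 451.0 kg/d.
So the net sludge growth is P_X = 0.2306 × 451.0 = 104.0 kg VSS/d.

P_X ≈ 104 kg VSS/d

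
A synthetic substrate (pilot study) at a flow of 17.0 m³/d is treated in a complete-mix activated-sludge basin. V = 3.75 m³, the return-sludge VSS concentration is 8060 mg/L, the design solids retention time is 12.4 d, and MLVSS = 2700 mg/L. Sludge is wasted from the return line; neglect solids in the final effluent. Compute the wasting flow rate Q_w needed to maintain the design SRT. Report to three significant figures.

Q_w = (V·X)/(θ_c X_r) = 3.750 × 2700 / (12.4 × 8060) = 0.1013 m³/d.

Q_w ≈ 0.101 m³/d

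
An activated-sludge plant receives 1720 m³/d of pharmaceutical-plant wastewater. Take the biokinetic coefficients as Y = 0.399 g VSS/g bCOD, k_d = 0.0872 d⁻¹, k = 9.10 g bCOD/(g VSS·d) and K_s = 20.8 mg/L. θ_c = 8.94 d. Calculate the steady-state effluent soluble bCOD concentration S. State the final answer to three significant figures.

From the Monod/SRT balance for a CMAS, S = K_s·(1+k_d θ_c)/[θ_c·(Y k − k_d) − 1] = 20.8 × (1 + 0.0872 × 8.94) / [8.94 × (0.399 × 9.10 − 0.0872) − 1] = 37.02 / 30.68 = 1.206 mg/L.

S ≈ 1.21 mg/L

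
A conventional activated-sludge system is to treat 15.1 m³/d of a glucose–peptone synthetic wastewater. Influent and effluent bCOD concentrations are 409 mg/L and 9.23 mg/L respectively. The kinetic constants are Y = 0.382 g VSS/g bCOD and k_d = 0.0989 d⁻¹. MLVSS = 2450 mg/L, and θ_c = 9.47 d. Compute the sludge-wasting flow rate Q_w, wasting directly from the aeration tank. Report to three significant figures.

Q_w ≈ 0.486 m³/d

Rearranging the biomass balance for a CMAS with decay, V = Y·Q·ΔS·θ_c / [X·(1+k_d θ_c)] = 0.382 × 15.1 × (409 − 9.23) × 9.47 / [2450 × (1 + 0.0989 × 9.47)] = 2.18×10^4 / 4745 = 4.603 m³.
For wasting at MLVSS concentration, Q_w = V/θ_c = 4.603/9.47 = 0.4860 m³/d.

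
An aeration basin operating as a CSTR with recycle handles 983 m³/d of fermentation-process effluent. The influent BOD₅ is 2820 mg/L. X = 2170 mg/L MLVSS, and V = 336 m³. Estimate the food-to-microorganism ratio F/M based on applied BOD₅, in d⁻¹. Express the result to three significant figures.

F/M ≈ 3.80 d⁻¹

F/M = Q·S₀ / (V·X) = 983 × 2820 / (336.0 × 2170) = 3.802 g BOD₅·(g VSS·d)⁻¹.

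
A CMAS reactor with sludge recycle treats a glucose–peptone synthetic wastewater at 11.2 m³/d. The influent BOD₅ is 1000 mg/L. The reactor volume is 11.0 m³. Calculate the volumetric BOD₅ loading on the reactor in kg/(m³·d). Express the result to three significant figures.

L_v ≈ 1.02 kg BOD₅/(m³·d)

Applied BOD₅ load per unit volume = Q·S₀/V = (11.2 × 1000/1000)/11.00 = 1.018 kg BOD₅·m⁻³·d⁻¹.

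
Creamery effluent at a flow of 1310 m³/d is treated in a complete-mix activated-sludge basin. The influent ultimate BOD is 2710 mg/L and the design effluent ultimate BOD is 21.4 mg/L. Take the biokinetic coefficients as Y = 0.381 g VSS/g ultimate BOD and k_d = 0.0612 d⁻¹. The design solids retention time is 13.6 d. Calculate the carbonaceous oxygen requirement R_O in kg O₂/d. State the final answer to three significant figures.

R_O ≈ 2480 kg O₂/d

The observed yield is Y_obs = Y/(1 + k_d·θ_c) = 0.381 / (1 + 0.0612 × 13.6) = 0.381 / 1.832 = 0.2079 g VSS per g ultimate BOD removed.
Q·(S₀ − S) = 1310 × (2710 − 21.4) × 10⁻³ = 3522 kg/d removed.
P_X = Y_obs·Q·(S₀ − S) = 0.2079 × 3522 = 732.4 kg VSS/d.
R_O = Q·(S₀ − S) − 1.42·P_X = 3522 − 1.42 × 732.4 = 2482 kg O₂/d.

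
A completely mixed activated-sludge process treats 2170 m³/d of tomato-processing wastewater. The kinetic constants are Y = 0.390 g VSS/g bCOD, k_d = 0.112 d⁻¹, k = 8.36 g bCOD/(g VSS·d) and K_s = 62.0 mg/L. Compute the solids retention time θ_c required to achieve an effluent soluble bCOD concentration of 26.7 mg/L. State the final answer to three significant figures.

θ_c ≈ 1.15 d

From 1/θ_c = Y·k·S/(K_s + S) − k_d: Y·k·S/(K_s+S) = 0.390 × 8.36 × 26.7 / (62.0 + 26.7) = 0.9814 d⁻¹.
Then 1/θ_c = μ − k_d = 0.9814 − 0.112 = 0.8694 d⁻¹, giving θ_c = 1.150 d.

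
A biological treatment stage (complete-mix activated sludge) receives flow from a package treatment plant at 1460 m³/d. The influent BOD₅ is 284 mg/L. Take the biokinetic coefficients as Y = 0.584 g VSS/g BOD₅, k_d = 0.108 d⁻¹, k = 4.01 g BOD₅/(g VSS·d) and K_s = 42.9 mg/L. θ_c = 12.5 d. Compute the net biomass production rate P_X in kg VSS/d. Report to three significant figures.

For a completely mixed reactor with recycle the Lawrence–McCarty relation gives S = K_s·(1 + k_d·θ_c) / [θ_c·(Y·k − k_d) − 1] = 42.9 × (1 + 0.108 × 12.5) / [12.5 × (0.584 × 4.01 − 0.108) − 1] = 100.8 / 26.92 = 3.745 mg/L.
Y_obs = Y / (1 + k_d θ_c) = 0.584 / (1 + 0.108 × 12.5) = 0.584 / 2.350 = 0.2485.
Q·(S₀ − S) = 1460 × (284 − 3.74) × 10⁻³ = 409.2 kg/d removed.
So the net sludge growth is P_X = 0.2485 × 409.2 = 101.7 kg VSS/d.

P_X ≈ 102 kg VSS/d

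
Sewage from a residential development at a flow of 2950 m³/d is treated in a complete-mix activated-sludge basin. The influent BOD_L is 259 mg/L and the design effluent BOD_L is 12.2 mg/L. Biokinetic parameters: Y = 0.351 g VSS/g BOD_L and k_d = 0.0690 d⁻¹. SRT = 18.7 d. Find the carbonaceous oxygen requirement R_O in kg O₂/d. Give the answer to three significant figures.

Y_obs = Y / (1 + k_d θ_c) = 0.351 / (1 + 0.0690 × 18.7) = 0.351 / 2.290 = 0.1533.
Mass of BOD_L removed per day: Q(S₀ − S) = 2950 × 246.8 g/m³ = 728.1 kg/d.
Biomass synthesised: P_X = Y_obs × 728.1 = 111.6 kg VSS/d.
Carbonaceous O₂ demand = substrate oxidised − cell-mass equivalent = 728.1 − 1.42 × 111.6 = 569.6 kg O₂/d.

R_O ≈ 570 kg O₂/d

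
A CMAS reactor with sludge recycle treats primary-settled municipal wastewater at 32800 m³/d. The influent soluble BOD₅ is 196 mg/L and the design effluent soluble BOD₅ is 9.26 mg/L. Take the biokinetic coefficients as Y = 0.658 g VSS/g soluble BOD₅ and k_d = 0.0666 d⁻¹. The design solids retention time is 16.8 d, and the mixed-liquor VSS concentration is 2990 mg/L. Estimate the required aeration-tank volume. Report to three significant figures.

V ≈ 10700 m³

From the SRT design equation V = Y Q (S₀−S) θ_c / [X (1 + k_d θ_c)] = 0.658 × 32800 × (196 − 9.26) × 16.8 / [2990 × (1 + 0.0666 × 16.8)] = 6.77×10^7 / 6335 = 10687 m³.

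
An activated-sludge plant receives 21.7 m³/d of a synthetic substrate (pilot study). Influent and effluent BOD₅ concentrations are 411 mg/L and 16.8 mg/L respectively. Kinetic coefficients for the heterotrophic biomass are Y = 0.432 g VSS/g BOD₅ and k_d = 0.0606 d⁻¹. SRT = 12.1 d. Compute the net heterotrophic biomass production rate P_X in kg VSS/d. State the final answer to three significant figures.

Correct the yield for decay: Y_obs = Y/(1 + k_d θ_c) = 0.432 / (1 + 0.0606 × 12.1) = 0.432 / 1.733 = 0.2492.
Q·(S₀ − S) = 21.7 × (411 − 16.8) × 10⁻³ = 8.554 kg/d removed.
Net biomass production P_X = Y_obs × Q·(S₀ − S) = 0.2492 × 8.554 = 2.132 kg VSS/d.

P_X ≈ 2.13 kg VSS/d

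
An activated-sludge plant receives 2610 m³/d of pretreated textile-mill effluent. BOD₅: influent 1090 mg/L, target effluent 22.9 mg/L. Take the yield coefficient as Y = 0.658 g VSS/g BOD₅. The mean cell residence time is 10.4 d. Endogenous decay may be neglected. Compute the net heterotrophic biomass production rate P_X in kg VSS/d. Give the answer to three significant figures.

No decay correction is needed, so Y_obs = Y = 0.658.
Substrate removed = Q·(S₀ − S) = 2610 m³/d × (1090 − 22.9) g/m³ = 2.79×10^6 g/d = 2785 kg/d.
Biomass produced: P_X = Y_obs·Q·ΔS = 0.6580 × 2785 ≈ 1833 kg VSS/d.

P_X ≈ 1830 kg VSS/d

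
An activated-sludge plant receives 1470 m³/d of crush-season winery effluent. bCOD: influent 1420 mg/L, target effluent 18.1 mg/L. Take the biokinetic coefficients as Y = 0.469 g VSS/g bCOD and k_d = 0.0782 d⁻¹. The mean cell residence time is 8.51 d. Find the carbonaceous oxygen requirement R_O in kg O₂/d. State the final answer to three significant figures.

R_O ≈ 1240 kg O₂/d

Y_obs = Y / (1 + k_d θ_c) = 0.469 / (1 + 0.0782 × 8.51) = 0.469 / 1.665 = 0.2816.
Q·(S₀ − S) = 1470 × (1420 − 18.1) × 10⁻³ = 2061 kg/d removed.
Net sludge production P_X = 0.2816 × 2061 = 580.3 kg VSS/d.
Carbonaceous O₂ demand = substrate oxidised − cell-mass equivalent = 2061 − 1.42 × 580.3 = 1237 kg O₂/d.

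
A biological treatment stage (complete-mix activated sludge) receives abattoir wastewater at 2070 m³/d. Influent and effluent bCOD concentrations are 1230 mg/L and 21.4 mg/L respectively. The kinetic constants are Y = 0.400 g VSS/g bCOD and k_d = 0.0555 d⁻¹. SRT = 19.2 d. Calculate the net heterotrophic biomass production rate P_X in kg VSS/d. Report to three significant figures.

The observed yield is Y_obs = Y/(1 + k_d·θ_c) = 0.400 / (1 + 0.0555 × 19.2) = 0.400 / 2.066 = 0.1936 g VSS per g bCOD removed.
Q·(S₀ − S) = 2070 × (1230 − 21.4) × 10⁻³ = 2502 kg/d removed.
So the net sludge growth is P_X = 0.1936 × 2502 = 484.5 kg VSS/d.

P_X ≈ 484 kg VSS/d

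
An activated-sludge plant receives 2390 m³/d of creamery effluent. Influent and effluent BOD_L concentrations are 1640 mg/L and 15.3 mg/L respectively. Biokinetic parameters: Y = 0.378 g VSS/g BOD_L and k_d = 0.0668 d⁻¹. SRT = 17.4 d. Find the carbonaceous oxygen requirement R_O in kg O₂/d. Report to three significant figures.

The observed yield is Y_obs = Y/(1 + k_d·θ_c) = 0.378 / (1 + 0.0668 × 17.4) = 0.378 / 2.162 = 0.1748 g VSS per g BOD_L removed.
Substrate removed = Q·(S₀ − S) = 2390 m³/d × (1640 − 15.3) g/m³ = 3.88×10^6 g/d = 3883 kg/d.
P_X = Y_obs·Q·(S₀ − S) = 0.1748 × 3883 = 678.8 kg VSS/d.
Carbonaceous O₂ demand = substrate oxidised − cell-mass equivalent = 3883 − 1.42 × 678.8 = 2919 kg O₂/d.

R_O ≈ 2920 kg O₂/d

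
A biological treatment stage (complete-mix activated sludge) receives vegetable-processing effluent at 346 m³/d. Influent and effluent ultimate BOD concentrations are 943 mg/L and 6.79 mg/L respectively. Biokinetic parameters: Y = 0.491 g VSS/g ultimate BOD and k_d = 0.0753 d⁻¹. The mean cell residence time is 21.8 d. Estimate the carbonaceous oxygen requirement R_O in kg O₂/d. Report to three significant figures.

R_O ≈ 238 kg O₂/d

The observed yield is Y_obs = Y/(1 + k_d·θ_c) = 0.491 / (1 + 0.0753 × 21.8) = 0.491 / 2.642 = 0.1859 g VSS per g ultimate BOD removed.
Q·(S₀ − S) = 346 × (943 − 6.79) × 10⁻³ = 323.9 kg/d removed.
P_X = Y_obs·Q·(S₀ − S) = 0.1859 × 323.9 = 60.21 kg VSS/d.
Carbonaceous O₂ demand = substrate oxidised − cell-mass equivalent = 323.9 − 1.42 × 60.21 = 238.4 kg O₂/d.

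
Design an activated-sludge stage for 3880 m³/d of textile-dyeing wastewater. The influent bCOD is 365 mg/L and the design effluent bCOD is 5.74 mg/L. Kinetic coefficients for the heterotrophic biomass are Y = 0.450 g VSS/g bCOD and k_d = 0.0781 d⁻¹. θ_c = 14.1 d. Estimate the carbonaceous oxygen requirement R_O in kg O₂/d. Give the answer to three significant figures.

R_O ≈ 970 kg O₂/d

The observed yield is Y_obs = Y/(1 + k_d·θ_c) = 0.450 / (1 + 0.0781 × 14.1) = 0.450 / 2.101 = 0.2142 g VSS per g bCOD removed.
ΔS = 365 − 5.74 = 359.3 mg/L, so the substrate removal rate is 3880 × 359.3/1000 = 1394 kg bCOD/d.
Biomass synthesised: P_X = Y_obs × 1394 = 298.5 kg VSS/d.
Carbonaceous O₂ demand = substrate oxidised − cell-mass equivalent = 1394 − 1.42 × 298.5 = 970.0 kg O₂/d.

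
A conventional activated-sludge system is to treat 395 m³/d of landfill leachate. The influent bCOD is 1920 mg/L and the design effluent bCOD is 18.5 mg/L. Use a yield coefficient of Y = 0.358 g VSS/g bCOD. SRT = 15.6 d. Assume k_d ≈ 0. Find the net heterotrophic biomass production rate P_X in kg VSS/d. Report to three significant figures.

P_X ≈ 269 kg VSS/d

With endogenous decay neglected, the observed yield equals the true yield: Y_obs = Y = 0.358 g VSS/g bCOD.
ΔS = 1920 − 18.5 = 1902 mg/L, so the substrate removal rate is 395 × 1902/1000 = 751.1 kg bCOD/d.
Net biomass production P_X = Y_obs × Q·(S₀ − S) = 0.3580 × 751.1 = 268.9 kg VSS/d.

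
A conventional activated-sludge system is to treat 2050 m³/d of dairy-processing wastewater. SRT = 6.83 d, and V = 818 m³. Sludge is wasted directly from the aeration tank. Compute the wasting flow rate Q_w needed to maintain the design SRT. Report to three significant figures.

Wasting from the aeration tank: Q_w = V / θ_c = 818.0 / 6.83 = 119.8 m³/d.

Q_w ≈ 120 m³/d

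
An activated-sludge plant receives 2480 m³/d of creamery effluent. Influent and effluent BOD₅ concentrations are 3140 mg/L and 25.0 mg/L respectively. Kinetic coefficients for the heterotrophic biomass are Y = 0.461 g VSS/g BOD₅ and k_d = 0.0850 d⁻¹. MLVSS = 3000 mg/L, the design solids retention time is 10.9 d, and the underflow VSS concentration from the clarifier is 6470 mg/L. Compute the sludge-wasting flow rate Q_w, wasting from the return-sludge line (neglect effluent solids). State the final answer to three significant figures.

Q_w ≈ 286 m³/d

Rearranging the biomass balance for a CMAS with decay, V = Y·Q·ΔS·θ_c / [X·(1+k_d θ_c)] = 0.461 × 2480 × (3140 − 25.0) × 10.9 / [3000 × (1 + 0.0850 × 10.9)] = 3.88×10^7 / 5780 = 6717 m³.
Wasting from the return line (neglecting effluent solids): Q_w = V·X / (θ_c·X_r) = 6717 × 3000 / (10.9 × 6470) = 285.7 m³/d.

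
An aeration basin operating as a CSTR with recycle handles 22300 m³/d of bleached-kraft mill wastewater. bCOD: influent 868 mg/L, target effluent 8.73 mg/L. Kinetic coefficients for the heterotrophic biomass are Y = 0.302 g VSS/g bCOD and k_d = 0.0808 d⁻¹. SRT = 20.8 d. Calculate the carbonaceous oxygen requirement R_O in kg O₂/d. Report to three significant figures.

R_O ≈ 16100 kg O₂/d

The observed yield is Y_obs = Y/(1 + k_d·θ_c) = 0.302 / (1 + 0.0808 × 20.8) = 0.302 / 2.681 = 0.1127 g VSS per g bCOD removed.
Mass of bCOD removed per day: Q(S₀ − S) = 22300 × 859.3 g/m³ = 19162 kg/d.
Biomass synthesised: P_X = Y_obs × 19162 = 2159 kg VSS/d.
R_O = Q·(S₀ − S) − 1.42·P_X = 19162 − 1.42 × 2159 = 16096 kg O₂/d.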